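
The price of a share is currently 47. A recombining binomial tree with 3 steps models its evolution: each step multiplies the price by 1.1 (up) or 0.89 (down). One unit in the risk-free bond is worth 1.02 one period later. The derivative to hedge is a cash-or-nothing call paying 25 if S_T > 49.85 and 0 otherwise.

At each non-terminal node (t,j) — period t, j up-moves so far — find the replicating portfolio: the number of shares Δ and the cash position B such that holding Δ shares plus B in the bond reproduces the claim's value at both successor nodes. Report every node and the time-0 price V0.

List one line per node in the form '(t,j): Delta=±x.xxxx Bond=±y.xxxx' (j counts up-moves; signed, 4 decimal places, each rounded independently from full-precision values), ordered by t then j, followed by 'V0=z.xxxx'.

Since d<R<u, set p* = (R−d)/(u−d) = 0.6190; price each node as the discounted p*-expectation of its children.
At expiry t=3: V(3,0)=0.0000, V(3,1)=0.0000, V(3,2)=25.0000, V(3,3)=25.0000
Node (2,0) S=37.2287: V=(p*·0.0000+(1−p*)·0.0000)/1.02=0.0000; Δ=(0.0000−0.0000)/(40.9516−33.1335)=0.0000; B=V−Δ·S=0.0000
Node (2,1) S=46.0130: V=(p*·25.0000+(1−p*)·0.0000)/1.02=15.1727; Δ=(25.0000−0.0000)/(50.6143−40.9516)=2.5873; B=V−Δ·S=-103.8749
Node (2,2) S=56.8700: V=(p*·25.0000+(1−p*)·25.0000)/1.02=24.5098; Δ=(25.0000−25.0000)/(62.5570−50.6143)=0.0000; B=V−Δ·S=24.5098
Node (1,0) S=41.8300: V=(p*·15.1727+(1−p*)·0.0000)/1.02=9.2085; Δ=(15.1727−0.0000)/(46.0130−37.2287)=1.7273; B=V−Δ·S=-63.0426
Node (1,1) S=51.7000: V=(p*·24.5098+(1−p*)·15.1727)/1.02=20.5420; Δ=(24.5098−15.1727)/(56.8700−46.0130)=0.8600; B=V−Δ·S=-23.9202
Node (0,0) S=47.0000: V=(p*·20.5420+(1−p*)·9.2085)/1.02=15.9063; Δ=(20.5420−9.2085)/(51.7000−41.8300)=1.1483; B=V−Δ·S=-38.0628
The time-0 hedge costs 15.9063, which is the no-arbitrage price.

(0,0): Delta=1.1483 Bond=-38.0628
(1,0): Delta=1.7273 Bond=-63.0426
(1,1): Delta=0.8600 Bond=-23.9202
(2,0): Delta=0.0000 Bond=0.0000
(2,1): Delta=2.5873 Bond=-103.8749
(2,2): Delta=0.0000 Bond=24.5098
V0=15.9063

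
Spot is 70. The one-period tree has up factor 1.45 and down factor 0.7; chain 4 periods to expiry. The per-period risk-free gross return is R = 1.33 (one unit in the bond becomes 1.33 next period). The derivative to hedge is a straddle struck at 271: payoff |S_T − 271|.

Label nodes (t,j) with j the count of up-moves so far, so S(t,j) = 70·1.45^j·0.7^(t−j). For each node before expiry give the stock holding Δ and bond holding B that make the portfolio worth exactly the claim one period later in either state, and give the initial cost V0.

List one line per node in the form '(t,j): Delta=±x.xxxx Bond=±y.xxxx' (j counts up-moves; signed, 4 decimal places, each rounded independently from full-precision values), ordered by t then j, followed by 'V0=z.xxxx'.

The replicating-portfolio and risk-neutral prices coincide; use p* = (1.33−0.7)/(1.45−0.7) = 0.8400 for the latter.
Payoff layer (t=4): V(4,0)=254.1930, V(4,1)=236.1855, V(4,2)=198.8843, V(4,3)=121.6174, V(4,4)=38.4354
  t=3,j=0: stock 24.0100 → up 34.8145 (V=236.1855), down 16.8070 (V=254.1930). Price 179.7494; hedge Δ=-1.0000, bond B=203.7594.
  t=3,j=1: stock 49.7350 → up 72.1157 (V=198.8843), down 34.8145 (V=236.1855). Price 154.0244; hedge Δ=-1.0000, bond B=203.7594.
  t=3,j=2: stock 103.0225 → up 149.3826 (V=121.6174), down 72.1158 (V=198.8843). Price 100.7369; hedge Δ=-1.0000, bond B=203.7594.
  t=3,j=3: stock 213.4038 → up 309.4354 (V=38.4354), down 149.3826 (V=121.6174). Price 38.9057; hedge Δ=-0.5197, bond B=149.8149.
  t=2,j=0: stock 34.3000 → up 49.7350 (V=154.0244), down 24.0100 (V=179.7494). Price 118.9026; hedge Δ=-1.0000, bond B=153.2026.
  t=2,j=1: stock 71.0500 → up 103.0225 (V=100.7369), down 49.7350 (V=154.0244). Price 82.1526; hedge Δ=-1.0000, bond B=153.2026.
  t=2,j=2: stock 147.1750 → up 213.4038 (V=38.9057), down 103.0225 (V=100.7369). Price 36.6907; hedge Δ=-0.5602, bond B=119.1324.
  t=1,j=0: stock 49.0000 → up 71.0500 (V=82.1526), down 34.3000 (V=118.9026). Price 66.1899; hedge Δ=-1.0000, bond B=115.1899.
  t=1,j=1: stock 101.5000 → up 147.1750 (V=36.6907), down 71.0500 (V=82.1526). Price 33.0561; hedge Δ=-0.5972, bond B=93.6719.
  t=0,j=0: stock 70.0000 → up 101.5000 (V=33.0561), down 49.0000 (V=66.1899). Price 28.8402; hedge Δ=-0.6311, bond B=73.0186.
Each (Δ,B) replicates both successor values, so the strategy is self-financing and V0 is arbitrage-free.

(0,0): Delta=-0.6311 Bond=73.0186
(1,0): Delta=-1.0000 Bond=115.1899
(1,1): Delta=-0.5972 Bond=93.6719
(2,0): Delta=-1.0000 Bond=153.2026
(2,1): Delta=-1.0000 Bond=153.2026
(2,2): Delta=-0.5602 Bond=119.1324
(3,0): Delta=-1.0000 Bond=203.7594
(3,1): Delta=-1.0000 Bond=203.7594
(3,2): Delta=-1.0000 Bond=203.7594
(3,3): Delta=-0.5197 Bond=149.8149
V0=28.8402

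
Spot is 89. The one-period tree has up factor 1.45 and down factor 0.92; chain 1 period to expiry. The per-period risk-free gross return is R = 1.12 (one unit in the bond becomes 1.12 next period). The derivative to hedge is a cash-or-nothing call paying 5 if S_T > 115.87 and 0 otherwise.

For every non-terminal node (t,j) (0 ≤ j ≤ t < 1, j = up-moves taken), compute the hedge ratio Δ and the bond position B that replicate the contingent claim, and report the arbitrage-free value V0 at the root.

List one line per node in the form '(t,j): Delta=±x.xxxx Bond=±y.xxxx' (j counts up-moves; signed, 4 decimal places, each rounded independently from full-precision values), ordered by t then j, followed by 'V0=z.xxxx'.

The replicating-portfolio and risk-neutral prices coincide; use p* = (1.12−0.92)/(1.45−0.92) = 0.3774 for the latter.
At expiry t=1: V(1,0)=0.0000, V(1,1)=5.0000
  t=0,j=0: stock 89.0000 → up 129.0500 (V=5.0000), down 81.8800 (V=0.0000). Price 1.6846; hedge Δ=0.1060, bond B=-7.7493.
Root portfolio cost Δ·89+B reproduces V0=1.6846.

(0,0): Delta=0.1060 Bond=-7.7493
V0=1.6846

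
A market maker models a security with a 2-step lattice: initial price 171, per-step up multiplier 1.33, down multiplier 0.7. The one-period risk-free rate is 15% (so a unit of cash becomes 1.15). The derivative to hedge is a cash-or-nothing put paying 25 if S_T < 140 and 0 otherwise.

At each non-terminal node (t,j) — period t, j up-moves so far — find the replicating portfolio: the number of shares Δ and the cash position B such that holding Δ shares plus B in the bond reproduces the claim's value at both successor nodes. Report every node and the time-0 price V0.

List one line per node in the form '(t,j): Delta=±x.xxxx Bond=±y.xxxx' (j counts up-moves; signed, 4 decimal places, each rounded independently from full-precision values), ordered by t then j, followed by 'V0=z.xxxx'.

(0,0): Delta=-0.0577 Bond=11.4022
(1,0): Delta=-0.3315 Bond=45.8937
(1,1): Delta=0.0000 Bond=0.0000
V0=1.5432

Risk-neutral probability p* = (R−d)/(u−d) = (1.15−0.7)/(1.33−0.7) = 0.7143.
Payoff layer (t=2): V(2,0)=25.0000, V(2,1)=0.0000, V(2,2)=0.0000
  t=1,j=0: stock 119.7000 → up 159.2010 (V=0.0000), down 83.7900 (V=25.0000). Price 6.2112; hedge Δ=-0.3315, bond B=45.8937.
  t=1,j=1: stock 227.4300 → up 302.4819 (V=0.0000), down 159.2010 (V=0.0000). Price 0.0000; hedge Δ=0.0000, bond B=0.0000.
  t=0,j=0: stock 171.0000 → up 227.4300 (V=0.0000), down 119.7000 (V=6.2112). Price 1.5432; hedge Δ=-0.0577, bond B=11.4022.
Root portfolio cost Δ·171+B reproduces V0=1.5432.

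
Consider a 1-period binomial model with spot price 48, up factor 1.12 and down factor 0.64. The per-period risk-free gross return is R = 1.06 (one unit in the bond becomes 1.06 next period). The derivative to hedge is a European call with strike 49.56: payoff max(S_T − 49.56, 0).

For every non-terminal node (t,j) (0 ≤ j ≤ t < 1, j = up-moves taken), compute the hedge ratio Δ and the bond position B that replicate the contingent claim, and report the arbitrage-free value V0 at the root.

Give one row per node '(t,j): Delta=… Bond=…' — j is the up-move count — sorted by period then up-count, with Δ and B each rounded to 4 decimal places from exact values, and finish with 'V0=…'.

Since d<R<u, set p* = (R−d)/(u−d) = 0.8750; price each node as the discounted p*-expectation of its children.
Terminal values V(1,·): V(1,0)=0.0000, V(1,1)=4.2000
Node (0,0) S=48.0000: V=(p*·4.2000+(1−p*)·0.0000)/1.06=3.4670; Δ=(4.2000−0.0000)/(53.7600−30.7200)=0.1823; B=V−Δ·S=-5.2830
Self-financing check: at every node Δ·S+B equals the discounted successor values.

(0,0): Delta=0.1823 Bond=-5.2830
V0=3.4670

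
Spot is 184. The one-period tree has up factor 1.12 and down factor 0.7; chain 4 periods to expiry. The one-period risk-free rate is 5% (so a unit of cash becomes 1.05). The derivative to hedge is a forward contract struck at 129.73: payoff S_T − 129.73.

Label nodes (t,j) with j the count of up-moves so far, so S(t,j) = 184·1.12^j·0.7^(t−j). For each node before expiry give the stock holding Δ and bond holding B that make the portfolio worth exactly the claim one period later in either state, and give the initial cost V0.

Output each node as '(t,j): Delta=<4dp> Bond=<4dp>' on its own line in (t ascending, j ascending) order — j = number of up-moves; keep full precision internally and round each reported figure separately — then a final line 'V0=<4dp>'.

(0,0): Delta=1.0000 Bond=-106.7292
(1,0): Delta=1.0000 Bond=-112.0657
(1,1): Delta=1.0000 Bond=-112.0657
(2,0): Delta=1.0000 Bond=-117.6689
(2,1): Delta=1.0000 Bond=-117.6689
(2,2): Delta=1.0000 Bond=-117.6689
(3,0): Delta=1.0000 Bond=-123.5524
(3,1): Delta=1.0000 Bond=-123.5524
(3,2): Delta=1.0000 Bond=-123.5524
(3,3): Delta=1.0000 Bond=-123.5524
V0=77.2708

Risk-neutral probability p* = (R−d)/(u−d) = (1.05−0.7)/(1.12−0.7) = 0.8333.
At expiry t=4: V(4,0)=-85.5516, V(4,1)=-59.0446, V(4,2)=-16.6333, V(4,3)=51.2247, V(4,4)=159.7976
  t=3,j=0: stock 63.1120 → up 70.6854 (V=-59.0446), down 44.1784 (V=-85.5516). Price -60.4404; hedge Δ=1.0000, bond B=-123.5524.
  t=3,j=1: stock 100.9792 → up 113.0967 (V=-16.6333), down 70.6854 (V=-59.0446). Price -22.5732; hedge Δ=1.0000, bond B=-123.5524.
  t=3,j=2: stock 161.5667 → up 180.9547 (V=51.2247), down 113.0967 (V=-16.6333). Price 38.0143; hedge Δ=1.0000, bond B=-123.5524.
  t=3,j=3: stock 258.5068 → up 289.5276 (V=159.7976), down 180.9547 (V=51.2247). Price 134.9544; hedge Δ=1.0000, bond B=-123.5524.
  t=2,j=0: stock 90.1600 → up 100.9792 (V=-22.5732), down 63.1120 (V=-60.4404). Price -27.5089; hedge Δ=1.0000, bond B=-117.6689.
  t=2,j=1: stock 144.2560 → up 161.5667 (V=38.0143), down 100.9792 (V=-22.5732). Price 26.5871; hedge Δ=1.0000, bond B=-117.6689.
  t=2,j=2: stock 230.8096 → up 258.5068 (V=134.9544), down 161.5667 (V=38.0143). Price 113.1407; hedge Δ=1.0000, bond B=-117.6689.
  t=1,j=0: stock 128.8000 → up 144.2560 (V=26.5871), down 90.1600 (V=-27.5089). Price 16.7343; hedge Δ=1.0000, bond B=-112.0657.
  t=1,j=1: stock 206.0800 → up 230.8096 (V=113.1407), down 144.2560 (V=26.5871). Price 94.0143; hedge Δ=1.0000, bond B=-112.0657.
  t=0,j=0: stock 184.0000 → up 206.0800 (V=94.0143), down 128.8000 (V=16.7343). Price 77.2708; hedge Δ=1.0000, bond B=-106.7292.
The time-0 hedge costs 77.2708, which is the no-arbitrage price.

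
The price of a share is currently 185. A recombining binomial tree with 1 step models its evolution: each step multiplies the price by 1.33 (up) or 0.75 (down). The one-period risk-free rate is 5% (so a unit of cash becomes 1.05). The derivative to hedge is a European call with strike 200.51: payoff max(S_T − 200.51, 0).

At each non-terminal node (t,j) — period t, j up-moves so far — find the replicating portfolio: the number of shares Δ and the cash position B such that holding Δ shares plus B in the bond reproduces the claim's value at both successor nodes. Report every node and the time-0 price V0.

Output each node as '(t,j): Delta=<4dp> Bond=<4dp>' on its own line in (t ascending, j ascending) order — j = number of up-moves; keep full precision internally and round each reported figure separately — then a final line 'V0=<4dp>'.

The replicating-portfolio and risk-neutral prices coincide; use p* = (1.05−0.75)/(1.33−0.75) = 0.5172 for the latter.
At expiry t=1: V(1,0)=0.0000, V(1,1)=45.5400
Node (0,0) S=185.0000: V=(p*·45.5400+(1−p*)·0.0000)/1.05=22.4335; Δ=(45.5400−0.0000)/(246.0500−138.7500)=0.4244; B=V−Δ·S=-56.0837
Check: Δ(0,0)·S0 + B(0,0) = 22.4335 = V0.

(0,0): Delta=0.4244 Bond=-56.0837
V0=22.4335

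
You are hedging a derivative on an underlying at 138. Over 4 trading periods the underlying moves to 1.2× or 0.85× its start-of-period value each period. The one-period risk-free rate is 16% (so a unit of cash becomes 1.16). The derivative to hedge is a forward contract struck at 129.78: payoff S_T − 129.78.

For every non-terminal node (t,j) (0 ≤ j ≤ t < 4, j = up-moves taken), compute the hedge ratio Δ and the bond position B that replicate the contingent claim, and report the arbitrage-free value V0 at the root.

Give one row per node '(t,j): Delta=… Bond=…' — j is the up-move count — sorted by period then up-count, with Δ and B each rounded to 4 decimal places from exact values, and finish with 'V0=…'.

(0,0): Delta=1.0000 Bond=-71.6763
(1,0): Delta=1.0000 Bond=-83.1446
(1,1): Delta=1.0000 Bond=-83.1446
(2,0): Delta=1.0000 Bond=-96.4477
(2,1): Delta=1.0000 Bond=-96.4477
(2,2): Delta=1.0000 Bond=-96.4477
(3,0): Delta=1.0000 Bond=-111.8793
(3,1): Delta=1.0000 Bond=-111.8793
(3,2): Delta=1.0000 Bond=-111.8793
(3,3): Delta=1.0000 Bond=-111.8793
V0=66.3237

Risk-neutral probability p* = (R−d)/(u−d) = (1.16−0.85)/(1.2−0.85) = 0.8857.
At expiry t=4: V(4,0)=-57.7431, V(4,1)=-28.0809, V(4,2)=13.7952, V(4,3)=72.9144, V(4,4)=156.3768
  t=3,j=0: stock 84.7492 → up 101.6991 (V=-28.0809), down 72.0369 (V=-57.7431). Price -27.1301; hedge Δ=1.0000, bond B=-111.8793.
  t=3,j=1: stock 119.6460 → up 143.5752 (V=13.7952), down 101.6991 (V=-28.0809). Price 7.7667; hedge Δ=1.0000, bond B=-111.8793.
  t=3,j=2: stock 168.9120 → up 202.6944 (V=72.9144), down 143.5752 (V=13.7952). Price 57.0327; hedge Δ=1.0000, bond B=-111.8793.
  t=3,j=3: stock 238.4640 → up 286.1568 (V=156.3768), down 202.6944 (V=72.9144). Price 126.5847; hedge Δ=1.0000, bond B=-111.8793.
  t=2,j=0: stock 99.7050 → up 119.6460 (V=7.7667), down 84.7492 (V=-27.1301). Price 3.2573; hedge Δ=1.0000, bond B=-96.4477.
  t=2,j=1: stock 140.7600 → up 168.9120 (V=57.0327), down 119.6460 (V=7.7667). Price 44.3123; hedge Δ=1.0000, bond B=-96.4477.
  t=2,j=2: stock 198.7200 → up 238.4640 (V=126.5847), down 168.9120 (V=57.0327). Price 102.2723; hedge Δ=1.0000, bond B=-96.4477.
  t=1,j=0: stock 117.3000 → up 140.7600 (V=44.3123), down 99.7050 (V=3.2573). Price 34.1554; hedge Δ=1.0000, bond B=-83.1446.
  t=1,j=1: stock 165.6000 → up 198.7200 (V=102.2723), down 140.7600 (V=44.3123). Price 82.4554; hedge Δ=1.0000, bond B=-83.1446.
  t=0,j=0: stock 138.0000 → up 165.6000 (V=82.4554), down 117.3000 (V=34.1554). Price 66.3237; hedge Δ=1.0000, bond B=-71.6763.
Check: Δ(0,0)·S0 + B(0,0) = 66.3237 = V0.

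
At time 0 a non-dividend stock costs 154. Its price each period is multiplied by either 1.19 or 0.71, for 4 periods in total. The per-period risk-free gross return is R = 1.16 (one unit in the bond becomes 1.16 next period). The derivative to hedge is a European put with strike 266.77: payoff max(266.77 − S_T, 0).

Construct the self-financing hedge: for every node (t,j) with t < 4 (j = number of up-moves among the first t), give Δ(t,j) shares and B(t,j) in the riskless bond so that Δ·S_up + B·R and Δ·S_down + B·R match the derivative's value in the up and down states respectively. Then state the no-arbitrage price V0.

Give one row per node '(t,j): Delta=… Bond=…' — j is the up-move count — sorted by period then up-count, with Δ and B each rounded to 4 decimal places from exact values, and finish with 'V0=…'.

(0,0): Delta=-0.6997 Bond=119.0281
(1,0): Delta=-1.0000 Bond=170.9082
(1,1): Delta=-0.6877 Bond=135.8835
(2,0): Delta=-1.0000 Bond=198.2536
(2,1): Delta=-1.0000 Bond=198.2536
(2,2): Delta=-0.6753 Bond=154.9163
(3,0): Delta=-1.0000 Bond=229.9741
(3,1): Delta=-1.0000 Bond=229.9741
(3,2): Delta=-1.0000 Bond=229.9741
(3,3): Delta=-0.6624 Bond=176.3515
V0=11.2755

No-arbitrage ⇒ martingale measure with p* = (R−d)/(u−d) = 0.9375.
Payoff layer (t=4): V(4,0)=227.6360, V(4,1)=201.1792, V(4,2)=156.8362, V(4,3)=82.5147, V(4,4)=0.0000
Node (3,0) S=55.1183: V=(p*·201.1792+(1−p*)·227.6360)/1.16=174.8558; Δ=(201.1792−227.6360)/(65.5908−39.1340)=-1.0000; B=V−Δ·S=229.9741
Node (3,1) S=92.3814: V=(p*·156.8362+(1−p*)·201.1792)/1.16=137.5928; Δ=(156.8362−201.1792)/(109.9338−65.5908)=-1.0000; B=V−Δ·S=229.9741
Node (3,2) S=154.8364: V=(p*·82.5147+(1−p*)·156.8362)/1.16=75.1378; Δ=(82.5147−156.8362)/(184.2553−109.9338)=-1.0000; B=V−Δ·S=229.9741
Node (3,3) S=259.5145: V=(p*·0.0000+(1−p*)·82.5147)/1.16=4.4458; Δ=(0.0000−82.5147)/(308.8222−184.2553)=-0.6624; B=V−Δ·S=176.3515
Node (2,0) S=77.6314: V=(p*·137.5928+(1−p*)·174.8558)/1.16=120.6222; Δ=(137.5928−174.8558)/(92.3814−55.1183)=-1.0000; B=V−Δ·S=198.2536
Node (2,1) S=130.1146: V=(p*·75.1378+(1−p*)·137.5928)/1.16=68.1390; Δ=(75.1378−137.5928)/(154.8364−92.3814)=-1.0000; B=V−Δ·S=198.2536
Node (2,2) S=218.0794: V=(p*·4.4458+(1−p*)·75.1378)/1.16=7.6414; Δ=(4.4458−75.1378)/(259.5145−154.8364)=-0.6753; B=V−Δ·S=154.9163
Node (1,0) S=109.3400: V=(p*·68.1390+(1−p*)·120.6222)/1.16=61.5682; Δ=(68.1390−120.6222)/(130.1146−77.6314)=-1.0000; B=V−Δ·S=170.9082
Node (1,1) S=183.2600: V=(p*·7.6414+(1−p*)·68.1390)/1.16=9.8470; Δ=(7.6414−68.1390)/(218.0794−130.1146)=-0.6877; B=V−Δ·S=135.8835
Node (0,0) S=154.0000: V=(p*·9.8470+(1−p*)·61.5682)/1.16=11.2755; Δ=(9.8470−61.5682)/(183.2600−109.3400)=-0.6997; B=V−Δ·S=119.0281
Root portfolio cost Δ·154+B reproduces V0=11.2755.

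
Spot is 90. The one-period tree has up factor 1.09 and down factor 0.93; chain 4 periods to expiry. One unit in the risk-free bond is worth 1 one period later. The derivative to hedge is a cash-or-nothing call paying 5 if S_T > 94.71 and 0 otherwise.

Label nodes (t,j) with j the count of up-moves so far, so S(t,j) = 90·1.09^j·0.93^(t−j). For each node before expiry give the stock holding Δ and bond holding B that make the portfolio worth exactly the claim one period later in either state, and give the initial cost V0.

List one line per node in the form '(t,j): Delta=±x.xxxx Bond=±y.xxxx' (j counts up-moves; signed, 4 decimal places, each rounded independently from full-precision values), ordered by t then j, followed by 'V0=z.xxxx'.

Risk-neutral probability p* = (R−d)/(u−d) = (1−0.93)/(1.09−0.93) = 0.4375.
Terminal values V(4,·): V(4,0)=0.0000, V(4,1)=0.0000, V(4,2)=0.0000, V(4,3)=5.0000, V(4,4)=5.0000
Node (3,0) S=72.3921: V=(p*·0.0000+(1−p*)·0.0000)/1=0.0000; Δ=(0.0000−0.0000)/(78.9074−67.3247)=0.0000; B=V−Δ·S=0.0000
Node (3,1) S=84.8467: V=(p*·0.0000+(1−p*)·0.0000)/1=0.0000; Δ=(0.0000−0.0000)/(92.4829−78.9074)=0.0000; B=V−Δ·S=0.0000
Node (3,2) S=99.4440: V=(p*·5.0000+(1−p*)·0.0000)/1=2.1875; Δ=(5.0000−0.0000)/(108.3939−92.4829)=0.3142; B=V−Δ·S=-29.0625
Node (3,3) S=116.5526: V=(p*·5.0000+(1−p*)·5.0000)/1=5.0000; Δ=(5.0000−5.0000)/(127.0423−108.3939)=0.0000; B=V−Δ·S=5.0000
Node (2,0) S=77.8410: V=(p*·0.0000+(1−p*)·0.0000)/1=0.0000; Δ=(0.0000−0.0000)/(84.8467−72.3921)=0.0000; B=V−Δ·S=0.0000
Node (2,1) S=91.2330: V=(p*·2.1875+(1−p*)·0.0000)/1=0.9570; Δ=(2.1875−0.0000)/(99.4440−84.8467)=0.1499; B=V−Δ·S=-12.7148
Node (2,2) S=106.9290: V=(p*·5.0000+(1−p*)·2.1875)/1=3.4180; Δ=(5.0000−2.1875)/(116.5526−99.4440)=0.1644; B=V−Δ·S=-14.1602
Node (1,0) S=83.7000: V=(p*·0.9570+(1−p*)·0.0000)/1=0.4187; Δ=(0.9570−0.0000)/(91.2330−77.8410)=0.0715; B=V−Δ·S=-5.5627
Node (1,1) S=98.1000: V=(p*·3.4180+(1−p*)·0.9570)/1=2.0337; Δ=(3.4180−0.9570)/(106.9290−91.2330)=0.1568; B=V−Δ·S=-13.3472
Node (0,0) S=90.0000: V=(p*·2.0337+(1−p*)·0.4187)/1=1.1253; Δ=(2.0337−0.4187)/(98.1000−83.7000)=0.1122; B=V−Δ·S=-8.9684
Self-financing check: at every node Δ·S+B equals the discounted successor values.

(0,0): Delta=0.1122 Bond=-8.9684
(1,0): Delta=0.0715 Bond=-5.5627
(1,1): Delta=0.1568 Bond=-13.3472
(2,0): Delta=0.0000 Bond=0.0000
(2,1): Delta=0.1499 Bond=-12.7148
(2,2): Delta=0.1644 Bond=-14.1602
(3,0): Delta=0.0000 Bond=0.0000
(3,1): Delta=0.0000 Bond=0.0000
(3,2): Delta=0.3142 Bond=-29.0625
(3,3): Delta=0.0000 Bond=5.0000
V0=1.1253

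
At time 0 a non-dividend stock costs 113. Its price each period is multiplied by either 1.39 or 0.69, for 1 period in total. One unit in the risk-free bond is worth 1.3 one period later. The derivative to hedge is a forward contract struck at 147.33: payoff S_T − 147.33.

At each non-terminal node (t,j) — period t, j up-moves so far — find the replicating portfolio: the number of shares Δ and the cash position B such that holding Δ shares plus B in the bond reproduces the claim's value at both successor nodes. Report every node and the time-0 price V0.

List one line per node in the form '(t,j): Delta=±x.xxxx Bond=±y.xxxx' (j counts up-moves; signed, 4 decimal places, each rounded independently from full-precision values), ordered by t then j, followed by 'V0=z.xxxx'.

Since d<R<u, set p* = (R−d)/(u−d) = 0.8714; price each node as the discounted p*-expectation of its children.
Terminal payoffs: V(1,0)=-69.3600, V(1,1)=9.7400
(0,0): S=113.0000. Δ = (V_up−V_dn)/(S_up−S_dn) = (9.7400−-69.3600)/(157.0700−77.9700) = 1.0000. V = [p*·9.7400 + (1−p*)·-69.3600]/1.3 = -0.3308. B = V − Δ·S = -113.3308.
The time-0 hedge costs -0.3308, which is the no-arbitrage price.

(0,0): Delta=1.0000 Bond=-113.3308
V0=-0.3308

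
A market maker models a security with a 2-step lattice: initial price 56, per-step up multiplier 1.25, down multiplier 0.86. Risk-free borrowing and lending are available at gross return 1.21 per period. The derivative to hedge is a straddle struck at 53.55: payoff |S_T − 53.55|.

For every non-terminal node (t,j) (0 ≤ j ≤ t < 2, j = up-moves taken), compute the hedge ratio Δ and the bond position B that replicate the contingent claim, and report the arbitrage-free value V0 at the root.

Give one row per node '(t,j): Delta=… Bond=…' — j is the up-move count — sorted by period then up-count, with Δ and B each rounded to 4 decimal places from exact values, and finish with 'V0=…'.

Since d<R<u, set p* = (R−d)/(u−d) = 0.8974; price each node as the discounted p*-expectation of its children.
Terminal payoffs: V(2,0)=12.1324, V(2,1)=6.6500, V(2,2)=33.9500
Node (1,0) S=48.1600: V=(p*·6.6500+(1−p*)·12.1324)/1.21=5.9606; Δ=(6.6500−12.1324)/(60.2000−41.4176)=-0.2919; B=V−Δ·S=20.0180
Node (1,1) S=70.0000: V=(p*·33.9500+(1−p*)·6.6500)/1.21=25.7438; Δ=(33.9500−6.6500)/(87.5000−60.2000)=1.0000; B=V−Δ·S=-44.2562
Node (0,0) S=56.0000: V=(p*·25.7438+(1−p*)·5.9606)/1.21=19.5990; Δ=(25.7438−5.9606)/(70.0000−48.1600)=0.9058; B=V−Δ·S=-31.1272
Each (Δ,B) replicates both successor values, so the strategy is self-financing and V0 is arbitrage-free.

(0,0): Delta=0.9058 Bond=-31.1272
(1,0): Delta=-0.2919 Bond=20.0180
(1,1): Delta=1.0000 Bond=-44.2562
V0=19.5990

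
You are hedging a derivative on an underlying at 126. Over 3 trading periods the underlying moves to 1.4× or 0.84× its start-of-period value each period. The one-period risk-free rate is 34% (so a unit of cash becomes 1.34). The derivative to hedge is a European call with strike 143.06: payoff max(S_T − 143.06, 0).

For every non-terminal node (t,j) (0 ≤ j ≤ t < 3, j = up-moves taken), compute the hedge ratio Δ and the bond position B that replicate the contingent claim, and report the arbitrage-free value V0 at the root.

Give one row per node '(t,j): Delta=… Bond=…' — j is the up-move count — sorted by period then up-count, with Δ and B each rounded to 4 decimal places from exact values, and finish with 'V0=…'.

Under the risk-neutral measure, an up-move has probability p* = (R−d)/(u−d) = 0.8929 and values discount at R = 1.34.
Terminal payoffs: V(3,0)=0.0000, V(3,1)=0.0000, V(3,2)=64.3864, V(3,3)=202.6840
  t=2,j=0: stock 88.9056 → up 124.4678 (V=0.0000), down 74.6807 (V=0.0000). Price 0.0000; hedge Δ=0.0000, bond B=0.0000.
  t=2,j=1: stock 148.1760 → up 207.4464 (V=64.3864), down 124.4678 (V=0.0000). Price 42.9014; hedge Δ=0.7759, bond B=-72.0743.
  t=2,j=2: stock 246.9600 → up 345.7440 (V=202.6840), down 207.4464 (V=64.3864). Price 140.1988; hedge Δ=1.0000, bond B=-106.7612.
  t=1,j=0: stock 105.8400 → up 148.1760 (V=42.9014), down 88.9056 (V=0.0000). Price 28.5857; hedge Δ=0.7238, bond B=-48.0239.
  t=1,j=1: stock 176.4000 → up 246.9600 (V=140.1988), down 148.1760 (V=42.9014). Price 96.8463; hedge Δ=0.9850, bond B=-76.8991.
  t=0,j=0: stock 126.0000 → up 176.4000 (V=96.8463), down 105.8400 (V=28.5857). Price 66.8154; hedge Δ=0.9674, bond B=-55.0786.
Self-financing check: at every node Δ·S+B equals the discounted successor values.

(0,0): Delta=0.9674 Bond=-55.0786
(1,0): Delta=0.7238 Bond=-48.0239
(1,1): Delta=0.9850 Bond=-76.8991
(2,0): Delta=0.0000 Bond=0.0000
(2,1): Delta=0.7759 Bond=-72.0743
(2,2): Delta=1.0000 Bond=-106.7612
V0=66.8154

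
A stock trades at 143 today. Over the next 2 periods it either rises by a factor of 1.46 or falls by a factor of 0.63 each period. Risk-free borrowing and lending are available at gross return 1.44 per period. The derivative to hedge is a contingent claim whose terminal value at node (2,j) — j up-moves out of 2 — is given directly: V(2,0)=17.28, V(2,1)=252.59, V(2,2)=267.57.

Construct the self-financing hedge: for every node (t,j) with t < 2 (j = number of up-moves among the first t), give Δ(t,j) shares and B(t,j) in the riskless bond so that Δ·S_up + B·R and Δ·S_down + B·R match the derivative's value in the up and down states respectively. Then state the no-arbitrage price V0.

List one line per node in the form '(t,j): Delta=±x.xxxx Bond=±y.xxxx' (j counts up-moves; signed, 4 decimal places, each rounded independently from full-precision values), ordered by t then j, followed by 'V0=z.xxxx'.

Under the risk-neutral measure, an up-move has probability p* = (R−d)/(u−d) = 0.9759 and values discount at R = 1.44.
Terminal payoffs: V(2,0)=17.2800, V(2,1)=252.5900, V(2,2)=267.5700
Node (1,0) S=90.0900: V=(p*·252.5900+(1−p*)·17.2800)/1.44=171.4721; Δ=(252.5900−17.2800)/(131.5314−56.7567)=3.1469; B=V−Δ·S=-112.0339
Node (1,1) S=208.7800: V=(p*·267.5700+(1−p*)·252.5900)/1.44=185.5618; Δ=(267.5700−252.5900)/(304.8188−131.5314)=0.0864; B=V−Δ·S=167.5136
Node (0,0) S=143.0000: V=(p*·185.5618+(1−p*)·171.4721)/1.44=128.6266; Δ=(185.5618−171.4721)/(208.7800−90.0900)=0.1187; B=V−Δ·S=111.6511
Check: Δ(0,0)·S0 + B(0,0) = 128.6266 = V0.

(0,0): Delta=0.1187 Bond=111.6511
(1,0): Delta=3.1469 Bond=-112.0339
(1,1): Delta=0.0864 Bond=167.5136
V0=128.6266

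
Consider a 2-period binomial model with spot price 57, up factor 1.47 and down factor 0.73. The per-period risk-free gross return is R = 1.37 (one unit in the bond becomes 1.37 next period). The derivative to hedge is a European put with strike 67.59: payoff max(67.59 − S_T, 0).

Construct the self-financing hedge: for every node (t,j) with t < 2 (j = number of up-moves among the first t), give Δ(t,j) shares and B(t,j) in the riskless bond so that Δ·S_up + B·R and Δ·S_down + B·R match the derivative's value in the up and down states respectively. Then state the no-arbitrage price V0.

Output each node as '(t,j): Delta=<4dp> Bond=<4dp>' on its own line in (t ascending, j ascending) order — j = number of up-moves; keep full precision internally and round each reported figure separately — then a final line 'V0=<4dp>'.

(0,0): Delta=-0.1681 Bond=10.7461
(1,0): Delta=-1.0000 Bond=49.3358
(1,1): Delta=-0.1036 Bond=9.3137
V0=1.1620

Under the risk-neutral measure, an up-move has probability p* = (R−d)/(u−d) = 0.8649 and values discount at R = 1.37.
At expiry t=2: V(2,0)=37.2147, V(2,1)=6.4233, V(2,2)=0.0000
  t=1,j=0: stock 41.6100 → up 61.1667 (V=6.4233), down 30.3753 (V=37.2147). Price 7.7258; hedge Δ=-1.0000, bond B=49.3358.
  t=1,j=1: stock 83.7900 → up 123.1713 (V=0.0000), down 61.1667 (V=6.4233). Price 0.6336; hedge Δ=-0.1036, bond B=9.3137.
  t=0,j=0: stock 57.0000 → up 83.7900 (V=0.6336), down 41.6100 (V=7.7258). Price 1.1620; hedge Δ=-0.1681, bond B=10.7461.
Check: Δ(0,0)·S0 + B(0,0) = 1.1620 = V0.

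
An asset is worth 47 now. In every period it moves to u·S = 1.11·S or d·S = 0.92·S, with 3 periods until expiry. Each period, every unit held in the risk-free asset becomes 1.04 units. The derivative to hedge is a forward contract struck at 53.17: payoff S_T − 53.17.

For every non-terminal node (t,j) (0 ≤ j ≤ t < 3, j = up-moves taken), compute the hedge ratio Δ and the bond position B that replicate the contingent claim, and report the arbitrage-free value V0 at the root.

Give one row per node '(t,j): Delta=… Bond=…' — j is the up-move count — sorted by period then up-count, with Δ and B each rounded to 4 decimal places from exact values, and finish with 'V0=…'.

Since d<R<u, set p* = (R−d)/(u−d) = 0.6316; price each node as the discounted p*-expectation of its children.
Payoff layer (t=3): V(3,0)=-16.5717, V(3,1)=-9.0133, V(3,2)=0.1060, V(3,3)=11.1087
(2,0): S=39.7808. Δ = (V_up−V_dn)/(S_up−S_dn) = (-9.0133−-16.5717)/(44.1567−36.5983) = 1.0000. V = [p*·-9.0133 + (1−p*)·-16.5717]/1.04 = -11.3442. B = V − Δ·S = -51.1250.
(2,1): S=47.9964. Δ = (V_up−V_dn)/(S_up−S_dn) = (0.1060−-9.0133)/(53.2760−44.1567) = 1.0000. V = [p*·0.1060 + (1−p*)·-9.0133]/1.04 = -3.1286. B = V − Δ·S = -51.1250.
(2,2): S=57.9087. Δ = (V_up−V_dn)/(S_up−S_dn) = (11.1087−0.1060)/(64.2787−53.2760) = 1.0000. V = [p*·11.1087 + (1−p*)·0.1060]/1.04 = 6.7837. B = V − Δ·S = -51.1250.
(1,0): S=43.2400. Δ = (V_up−V_dn)/(S_up−S_dn) = (-3.1286−-11.3442)/(47.9964−39.7808) = 1.0000. V = [p*·-3.1286 + (1−p*)·-11.3442]/1.04 = -5.9187. B = V − Δ·S = -49.1587.
(1,1): S=52.1700. Δ = (V_up−V_dn)/(S_up−S_dn) = (6.7837−-3.1286)/(57.9087−47.9964) = 1.0000. V = [p*·6.7837 + (1−p*)·-3.1286]/1.04 = 3.0113. B = V − Δ·S = -49.1587.
(0,0): S=47.0000. Δ = (V_up−V_dn)/(S_up−S_dn) = (3.0113−-5.9187)/(52.1700−43.2400) = 1.0000. V = [p*·3.0113 + (1−p*)·-5.9187]/1.04 = -0.2679. B = V − Δ·S = -47.2679.
Check: Δ(0,0)·S0 + B(0,0) = -0.2679 = V0.

(0,0): Delta=1.0000 Bond=-47.2679
(1,0): Delta=1.0000 Bond=-49.1587
(1,1): Delta=1.0000 Bond=-49.1587
(2,0): Delta=1.0000 Bond=-51.1250
(2,1): Delta=1.0000 Bond=-51.1250
(2,2): Delta=1.0000 Bond=-51.1250
V0=-0.2679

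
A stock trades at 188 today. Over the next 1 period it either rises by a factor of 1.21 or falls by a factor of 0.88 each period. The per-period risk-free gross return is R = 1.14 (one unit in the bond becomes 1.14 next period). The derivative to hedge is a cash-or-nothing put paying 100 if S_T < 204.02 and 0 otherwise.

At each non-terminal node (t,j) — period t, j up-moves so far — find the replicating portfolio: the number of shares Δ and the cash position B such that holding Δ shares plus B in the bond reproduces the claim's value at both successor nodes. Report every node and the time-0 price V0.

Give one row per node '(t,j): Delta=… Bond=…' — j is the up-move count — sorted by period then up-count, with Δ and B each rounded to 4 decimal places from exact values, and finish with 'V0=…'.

(0,0): Delta=-1.6119 Bond=321.6374
V0=18.6071

The replicating-portfolio and risk-neutral prices coincide; use p* = (1.14−0.88)/(1.21−0.88) = 0.7879 for the latter.
At expiry t=1: V(1,0)=100.0000, V(1,1)=0.0000
  t=0,j=0: stock 188.0000 → up 227.4800 (V=0.0000), down 165.4400 (V=100.0000). Price 18.6071; hedge Δ=-1.6119, bond B=321.6374.
Root portfolio cost Δ·188+B reproduces V0=18.6071.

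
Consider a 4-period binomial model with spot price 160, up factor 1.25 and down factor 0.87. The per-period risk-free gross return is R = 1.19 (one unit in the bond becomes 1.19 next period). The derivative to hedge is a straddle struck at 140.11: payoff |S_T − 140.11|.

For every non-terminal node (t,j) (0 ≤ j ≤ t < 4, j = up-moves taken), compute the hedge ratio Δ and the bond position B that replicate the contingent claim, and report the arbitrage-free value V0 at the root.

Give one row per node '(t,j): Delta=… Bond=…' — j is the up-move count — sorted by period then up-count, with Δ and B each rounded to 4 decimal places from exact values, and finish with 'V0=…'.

(0,0): Delta=0.9866 Bond=-67.5808
(1,0): Delta=0.9136 Bond=-70.2672
(1,1): Delta=0.9961 Bond=-82.3250
(2,0): Delta=0.5105 Bond=-34.7965
(2,1): Delta=0.9662 Bond=-92.7720
(2,2): Delta=1.0000 Bond=-98.9408
(3,0): Delta=-1.0000 Bond=117.7395
(3,1): Delta=0.7076 Bond=-71.2479
(3,2): Delta=1.0000 Bond=-117.7395
(3,3): Delta=1.0000 Bond=-117.7395
V0=90.2728

Since d<R<u, set p* = (R−d)/(u−d) = 0.8421; price each node as the discounted p*-expectation of its children.
Terminal values V(4,·): V(4,0)=48.4464, V(4,1)=8.4094, V(4,2)=49.1150, V(4,3)=131.7650, V(4,4)=250.5150
Node (3,0) S=105.3605: V=(p*·8.4094+(1−p*)·48.4464)/1.19=12.3790; Δ=(8.4094−48.4464)/(131.7006−91.6636)=-1.0000; B=V−Δ·S=117.7395
Node (3,1) S=151.3800: V=(p*·49.1150+(1−p*)·8.4094)/1.19=35.8721; Δ=(49.1150−8.4094)/(189.2250−131.7006)=0.7076; B=V−Δ·S=-71.2479
Node (3,2) S=217.5000: V=(p*·131.7650+(1−p*)·49.1150)/1.19=99.7605; Δ=(131.7650−49.1150)/(271.8750−189.2250)=1.0000; B=V−Δ·S=-117.7395
Node (3,3) S=312.5000: V=(p*·250.5150+(1−p*)·131.7650)/1.19=194.7605; Δ=(250.5150−131.7650)/(390.6250−271.8750)=1.0000; B=V−Δ·S=-117.7395
Node (2,0) S=121.1040: V=(p*·35.8721+(1−p*)·12.3790)/1.19=27.0275; Δ=(35.8721−12.3790)/(151.3800−105.3605)=0.5105; B=V−Δ·S=-34.7965
Node (2,1) S=174.0000: V=(p*·99.7605+(1−p*)·35.8721)/1.19=75.3553; Δ=(99.7605−35.8721)/(217.5000−151.3800)=0.9662; B=V−Δ·S=-92.7720
Node (2,2) S=250.0000: V=(p*·194.7605+(1−p*)·99.7605)/1.19=151.0592; Δ=(194.7605−99.7605)/(312.5000−217.5000)=1.0000; B=V−Δ·S=-98.9408
Node (1,0) S=139.2000: V=(p*·75.3553+(1−p*)·27.0275)/1.19=56.9115; Δ=(75.3553−27.0275)/(174.0000−121.1040)=0.9136; B=V−Δ·S=-70.2672
Node (1,1) S=200.0000: V=(p*·151.0592+(1−p*)·75.3553)/1.19=116.8958; Δ=(151.0592−75.3553)/(250.0000−174.0000)=0.9961; B=V−Δ·S=-82.3250
Node (0,0) S=160.0000: V=(p*·116.8958+(1−p*)·56.9115)/1.19=90.2728; Δ=(116.8958−56.9115)/(200.0000−139.2000)=0.9866; B=V−Δ·S=-67.5808
Self-financing check: at every node Δ·S+B equals the discounted successor values.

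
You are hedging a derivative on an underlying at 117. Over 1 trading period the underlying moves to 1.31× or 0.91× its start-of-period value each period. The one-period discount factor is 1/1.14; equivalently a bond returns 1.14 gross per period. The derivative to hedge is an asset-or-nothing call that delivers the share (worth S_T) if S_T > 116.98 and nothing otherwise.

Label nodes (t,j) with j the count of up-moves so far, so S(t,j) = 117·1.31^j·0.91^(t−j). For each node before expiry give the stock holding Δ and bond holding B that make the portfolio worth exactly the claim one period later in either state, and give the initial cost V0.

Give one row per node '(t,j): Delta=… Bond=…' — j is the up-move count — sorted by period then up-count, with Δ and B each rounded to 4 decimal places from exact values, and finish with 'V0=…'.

Since d<R<u, set p* = (R−d)/(u−d) = 0.5750; price each node as the discounted p*-expectation of its children.
Terminal values V(1,·): V(1,0)=0.0000, V(1,1)=153.2700
  t=0,j=0: stock 117.0000 → up 153.2700 (V=153.2700), down 106.4700 (V=0.0000). Price 77.3072; hedge Δ=3.2750, bond B=-305.8678.
Each (Δ,B) replicates both successor values, so the strategy is self-financing and V0 is arbitrage-free.

(0,0): Delta=3.2750 Bond=-305.8678
V0=77.3072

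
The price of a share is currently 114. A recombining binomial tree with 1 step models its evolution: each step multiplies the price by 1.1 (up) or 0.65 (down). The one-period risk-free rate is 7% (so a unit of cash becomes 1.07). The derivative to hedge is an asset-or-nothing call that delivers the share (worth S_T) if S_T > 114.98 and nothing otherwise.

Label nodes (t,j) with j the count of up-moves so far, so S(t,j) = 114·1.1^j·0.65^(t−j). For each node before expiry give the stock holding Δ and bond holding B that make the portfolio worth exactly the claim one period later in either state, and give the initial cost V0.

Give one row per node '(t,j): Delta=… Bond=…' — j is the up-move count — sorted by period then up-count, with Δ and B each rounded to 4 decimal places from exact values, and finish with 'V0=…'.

(0,0): Delta=2.4444 Bond=-169.2835
V0=109.3832

Under the risk-neutral measure, an up-move has probability p* = (R−d)/(u−d) = 0.9333 and values discount at R = 1.07.
Terminal values V(1,·): V(1,0)=0.0000, V(1,1)=125.4000
(0,0): S=114.0000. Δ = (V_up−V_dn)/(S_up−S_dn) = (125.4000−0.0000)/(125.4000−74.1000) = 2.4444. V = [p*·125.4000 + (1−p*)·0.0000]/1.07 = 109.3832. B = V − Δ·S = -169.2835.
Self-financing check: at every node Δ·S+B equals the discounted successor values.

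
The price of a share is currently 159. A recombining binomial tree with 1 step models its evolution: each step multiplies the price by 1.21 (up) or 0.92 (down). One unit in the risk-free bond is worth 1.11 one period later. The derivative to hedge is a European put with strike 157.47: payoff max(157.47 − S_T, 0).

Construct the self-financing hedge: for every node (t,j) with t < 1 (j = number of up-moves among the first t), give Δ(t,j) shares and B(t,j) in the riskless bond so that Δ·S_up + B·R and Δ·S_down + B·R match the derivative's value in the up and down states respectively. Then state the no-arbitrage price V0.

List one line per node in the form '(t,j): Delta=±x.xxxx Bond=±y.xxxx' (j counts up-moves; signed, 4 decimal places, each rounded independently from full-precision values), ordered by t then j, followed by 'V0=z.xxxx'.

Under the risk-neutral measure, an up-move has probability p* = (R−d)/(u−d) = 0.6552 and values discount at R = 1.11.
Payoff layer (t=1): V(1,0)=11.1900, V(1,1)=0.0000
Node (0,0) S=159.0000: V=(p*·0.0000+(1−p*)·11.1900)/1.11=3.4762; Δ=(0.0000−11.1900)/(192.3900−146.2800)=-0.2427; B=V−Δ·S=42.0624
Check: Δ(0,0)·S0 + B(0,0) = 3.4762 = V0.

(0,0): Delta=-0.2427 Bond=42.0624
V0=3.4762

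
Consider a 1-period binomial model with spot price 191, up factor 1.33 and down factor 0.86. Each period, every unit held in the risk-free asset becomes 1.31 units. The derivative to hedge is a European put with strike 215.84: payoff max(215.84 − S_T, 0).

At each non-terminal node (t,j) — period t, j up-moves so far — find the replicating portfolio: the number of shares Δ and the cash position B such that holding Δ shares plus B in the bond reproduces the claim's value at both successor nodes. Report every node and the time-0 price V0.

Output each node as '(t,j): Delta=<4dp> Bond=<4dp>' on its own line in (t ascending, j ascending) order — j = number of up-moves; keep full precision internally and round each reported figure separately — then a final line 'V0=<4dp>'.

No-arbitrage ⇒ martingale measure with p* = (R−d)/(u−d) = 0.9574.
Payoff layer (t=1): V(1,0)=51.5800, V(1,1)=0.0000
(0,0): S=191.0000. Δ = (V_up−V_dn)/(S_up−S_dn) = (0.0000−51.5800)/(254.0300−164.2600) = -0.5746. V = [p*·0.0000 + (1−p*)·51.5800]/1.31 = 1.6755. B = V − Δ·S = 111.4202.
Check: Δ(0,0)·S0 + B(0,0) = 1.6755 = V0.

(0,0): Delta=-0.5746 Bond=111.4202
V0=1.6755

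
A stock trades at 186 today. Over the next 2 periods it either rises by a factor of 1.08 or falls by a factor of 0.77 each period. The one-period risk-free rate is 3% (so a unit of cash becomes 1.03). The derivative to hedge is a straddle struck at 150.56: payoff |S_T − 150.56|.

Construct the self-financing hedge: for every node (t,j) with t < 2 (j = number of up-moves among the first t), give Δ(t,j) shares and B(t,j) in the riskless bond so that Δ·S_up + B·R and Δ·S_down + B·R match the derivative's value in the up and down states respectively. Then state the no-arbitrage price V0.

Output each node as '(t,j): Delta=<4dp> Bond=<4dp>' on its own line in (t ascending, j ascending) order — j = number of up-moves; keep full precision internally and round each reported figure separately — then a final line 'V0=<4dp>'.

No-arbitrage ⇒ martingale measure with p* = (R−d)/(u−d) = 0.8387.
At expiry t=2: V(2,0)=40.2806, V(2,1)=4.1176, V(2,2)=66.3904
  t=1,j=0: stock 143.2200 → up 154.6776 (V=4.1176), down 110.2794 (V=40.2806). Price 9.6605; hedge Δ=-0.8145, bond B=126.3154.
  t=1,j=1: stock 200.8800 → up 216.9504 (V=66.3904), down 154.6776 (V=4.1176). Price 54.7052; hedge Δ=1.0000, bond B=-146.1748.
  t=0,j=0: stock 186.0000 → up 200.8800 (V=54.7052), down 143.2200 (V=9.6605). Price 46.0582; hedge Δ=0.7812, bond B=-99.2473.
Root portfolio cost Δ·186+B reproduces V0=46.0582.

(0,0): Delta=0.7812 Bond=-99.2473
(1,0): Delta=-0.8145 Bond=126.3154
(1,1): Delta=1.0000 Bond=-146.1748
V0=46.0582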